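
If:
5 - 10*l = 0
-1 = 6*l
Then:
No Solution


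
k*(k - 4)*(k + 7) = k^3 + 3*k^2 - 28*k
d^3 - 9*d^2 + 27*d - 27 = (d - 3)^3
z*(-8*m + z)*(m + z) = -8*m^2*z - 7*m*z^2 + z^3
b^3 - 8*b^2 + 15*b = b*(b - 5)*(b - 3)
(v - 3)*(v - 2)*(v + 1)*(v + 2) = v^4 - 2*v^3 - 7*v^2 + 8*v + 12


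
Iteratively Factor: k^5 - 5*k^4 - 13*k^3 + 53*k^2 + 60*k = (k - 5)*(k^4 - 13*k^2 - 12*k) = k*(k - 5)*(k^3 - 13*k - 12) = k*(k - 5)*(k + 1)*(k^2 - k - 12) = k*(k - 5)*(k - 4)*(k + 1)*(k + 3)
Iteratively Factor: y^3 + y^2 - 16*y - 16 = (y + 4)*(y^2 - 3*y - 4) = (y + 1)*(y + 4)*(y - 4)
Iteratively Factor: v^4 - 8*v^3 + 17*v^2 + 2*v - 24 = (v + 1)*(v^3 - 9*v^2 + 26*v - 24) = (v - 4)*(v + 1)*(v^2 - 5*v + 6) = (v - 4)*(v - 3)*(v + 1)*(v - 2)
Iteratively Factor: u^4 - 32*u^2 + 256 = (u - 4)*(u^3 + 4*u^2 - 16*u - 64) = (u - 4)*(u + 4)*(u^2 - 16) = (u - 4)*(u + 4)^2*(u - 4)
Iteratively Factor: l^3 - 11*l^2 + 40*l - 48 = (l - 4)*(l^2 - 7*l + 12) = (l - 4)^2*(l - 3)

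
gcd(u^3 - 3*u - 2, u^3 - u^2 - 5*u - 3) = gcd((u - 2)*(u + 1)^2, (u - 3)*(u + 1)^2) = u^2 + 2*u + 1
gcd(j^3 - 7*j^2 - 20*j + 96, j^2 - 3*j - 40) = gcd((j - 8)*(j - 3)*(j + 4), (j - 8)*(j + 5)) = j - 8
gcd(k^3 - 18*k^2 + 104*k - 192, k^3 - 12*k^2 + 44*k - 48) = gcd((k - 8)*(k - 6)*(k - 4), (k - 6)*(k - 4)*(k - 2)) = k^2 - 10*k + 24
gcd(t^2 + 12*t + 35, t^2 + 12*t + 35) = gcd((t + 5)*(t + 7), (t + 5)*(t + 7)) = t^2 + 12*t + 35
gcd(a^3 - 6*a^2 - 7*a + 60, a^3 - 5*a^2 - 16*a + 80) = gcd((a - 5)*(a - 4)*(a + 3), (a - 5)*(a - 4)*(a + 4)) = a^2 - 9*a + 20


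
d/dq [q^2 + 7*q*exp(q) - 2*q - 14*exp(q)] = 7*q*exp(q) + 2*q - 7*exp(q) - 2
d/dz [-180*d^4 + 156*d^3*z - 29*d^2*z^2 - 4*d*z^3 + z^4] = 156*d^3 - 58*d^2*z - 12*d*z^2 + 4*z^3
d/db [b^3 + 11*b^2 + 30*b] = 3*b^2 + 22*b + 30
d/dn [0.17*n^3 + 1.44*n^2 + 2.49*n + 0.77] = 0.51*n^2 + 2.88*n + 2.49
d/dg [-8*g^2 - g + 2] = -16*g - 1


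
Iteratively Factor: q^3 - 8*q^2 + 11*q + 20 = (q - 5)*(q^2 - 3*q - 4) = (q - 5)*(q - 4)*(q + 1)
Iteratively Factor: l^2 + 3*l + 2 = (l + 2)*(l + 1)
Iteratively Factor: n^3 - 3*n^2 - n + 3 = (n - 3)*(n^2 - 1) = (n - 3)*(n - 1)*(n + 1)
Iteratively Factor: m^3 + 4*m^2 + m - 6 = (m - 1)*(m^2 + 5*m + 6) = (m - 1)*(m + 3)*(m + 2)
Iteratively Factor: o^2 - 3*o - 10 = (o + 2)*(o - 5)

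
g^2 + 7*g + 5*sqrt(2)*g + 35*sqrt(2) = (g + 7)*(g + 5*sqrt(2))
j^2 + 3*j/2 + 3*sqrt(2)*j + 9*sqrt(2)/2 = (j + 3/2)*(j + 3*sqrt(2))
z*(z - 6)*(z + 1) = z^3 - 5*z^2 - 6*z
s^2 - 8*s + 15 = (s - 5)*(s - 3)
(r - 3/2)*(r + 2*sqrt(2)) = r^2 - 3*r/2 + 2*sqrt(2)*r - 3*sqrt(2)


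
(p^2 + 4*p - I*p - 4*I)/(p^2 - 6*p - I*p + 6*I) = (p + 4)/(p - 6)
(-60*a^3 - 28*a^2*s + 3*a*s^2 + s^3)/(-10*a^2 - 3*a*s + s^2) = 6*a + s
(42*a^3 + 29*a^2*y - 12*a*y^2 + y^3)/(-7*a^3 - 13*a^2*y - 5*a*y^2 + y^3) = (-6*a + y)/(a + y)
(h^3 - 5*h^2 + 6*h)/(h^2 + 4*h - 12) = h*(h - 3)/(h + 6)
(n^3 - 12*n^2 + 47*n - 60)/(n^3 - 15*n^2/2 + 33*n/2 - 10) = 2*(n^2 - 8*n + 15)/(2*n^2 - 7*n + 5)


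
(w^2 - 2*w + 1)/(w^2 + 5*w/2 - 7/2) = 2*(w - 1)/(2*w + 7)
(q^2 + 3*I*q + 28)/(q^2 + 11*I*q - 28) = (q - 4*I)/(q + 4*I)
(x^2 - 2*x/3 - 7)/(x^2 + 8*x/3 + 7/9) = 3*(x - 3)/(3*x + 1)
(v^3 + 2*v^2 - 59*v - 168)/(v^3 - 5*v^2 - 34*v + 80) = (v^2 + 10*v + 21)/(v^2 + 3*v - 10)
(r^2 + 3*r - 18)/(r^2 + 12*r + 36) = (r - 3)/(r + 6)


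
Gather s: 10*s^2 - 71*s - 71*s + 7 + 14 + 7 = 10*s^2 - 142*s + 28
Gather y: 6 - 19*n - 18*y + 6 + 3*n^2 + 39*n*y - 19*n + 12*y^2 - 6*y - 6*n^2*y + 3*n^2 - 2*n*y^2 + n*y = 6*n^2 - 38*n + y^2*(12 - 2*n) + y*(-6*n^2 + 40*n - 24) + 12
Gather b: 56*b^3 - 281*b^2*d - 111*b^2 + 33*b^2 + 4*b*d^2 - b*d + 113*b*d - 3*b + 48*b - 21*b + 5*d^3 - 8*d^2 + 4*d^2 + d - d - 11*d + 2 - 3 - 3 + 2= 56*b^3 + b^2*(-281*d - 78) + b*(4*d^2 + 112*d + 24) + 5*d^3 - 4*d^2 - 11*d - 2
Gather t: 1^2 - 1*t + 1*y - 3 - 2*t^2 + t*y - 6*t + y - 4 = -2*t^2 + t*(y - 7) + 2*y - 6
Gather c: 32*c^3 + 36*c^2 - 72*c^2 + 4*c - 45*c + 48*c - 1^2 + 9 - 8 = 32*c^3 - 36*c^2 + 7*c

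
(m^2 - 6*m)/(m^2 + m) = (m - 6)/(m + 1)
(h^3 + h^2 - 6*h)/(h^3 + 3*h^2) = (h - 2)/h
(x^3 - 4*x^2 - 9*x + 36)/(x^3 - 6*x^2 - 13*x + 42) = (x^2 - 7*x + 12)/(x^2 - 9*x + 14)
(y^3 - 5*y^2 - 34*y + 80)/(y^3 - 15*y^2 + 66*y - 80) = (y + 5)/(y - 5)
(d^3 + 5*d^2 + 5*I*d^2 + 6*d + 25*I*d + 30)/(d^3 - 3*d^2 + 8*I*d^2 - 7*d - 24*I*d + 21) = (d^3 + 5*d^2*(1 + I) + d*(6 + 25*I) + 30)/(d^3 + d^2*(-3 + 8*I) - d*(7 + 24*I) + 21)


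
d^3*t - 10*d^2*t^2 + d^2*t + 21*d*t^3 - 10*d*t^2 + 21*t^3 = (d - 7*t)*(d - 3*t)*(d*t + t)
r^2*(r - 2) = r^3 - 2*r^2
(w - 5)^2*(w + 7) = w^3 - 3*w^2 - 45*w + 175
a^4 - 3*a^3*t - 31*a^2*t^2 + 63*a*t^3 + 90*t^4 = (a - 6*t)*(a - 3*t)*(a + t)*(a + 5*t)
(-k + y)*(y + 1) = -k*y - k + y^2 + y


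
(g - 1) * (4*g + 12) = 4*g^2 + 8*g - 12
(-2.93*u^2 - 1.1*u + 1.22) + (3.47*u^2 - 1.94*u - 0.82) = 0.54*u^2 - 3.04*u + 0.4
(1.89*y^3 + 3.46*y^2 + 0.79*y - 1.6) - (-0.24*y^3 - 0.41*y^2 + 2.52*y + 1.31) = 2.13*y^3 + 3.87*y^2 - 1.73*y - 2.91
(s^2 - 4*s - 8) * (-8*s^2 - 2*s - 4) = -8*s^4 + 30*s^3 + 68*s^2 + 32*s + 32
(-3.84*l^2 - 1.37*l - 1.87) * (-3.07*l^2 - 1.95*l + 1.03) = 11.7888*l^4 + 11.6939*l^3 + 4.4572*l^2 + 2.2354*l - 1.9261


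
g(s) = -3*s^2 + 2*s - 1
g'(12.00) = -70.00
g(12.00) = -409.00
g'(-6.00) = 38.00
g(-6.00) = -121.00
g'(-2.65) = 17.90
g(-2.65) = -27.37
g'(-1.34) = 10.04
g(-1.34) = -9.07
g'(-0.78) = 6.68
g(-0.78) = -4.39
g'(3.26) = -17.56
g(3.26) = -26.36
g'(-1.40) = 10.40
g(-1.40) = -9.68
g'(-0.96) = 7.76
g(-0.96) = -5.68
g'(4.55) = -25.30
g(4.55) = -54.01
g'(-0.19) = 3.14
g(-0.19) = -1.49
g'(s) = 2 - 6*s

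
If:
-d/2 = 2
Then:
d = -4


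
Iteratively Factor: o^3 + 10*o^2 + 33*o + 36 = (o + 4)*(o^2 + 6*o + 9) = (o + 3)*(o + 4)*(o + 3)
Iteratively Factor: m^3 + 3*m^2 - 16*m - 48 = (m + 4)*(m^2 - m - 12) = (m + 3)*(m + 4)*(m - 4)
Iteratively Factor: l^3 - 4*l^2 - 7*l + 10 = (l - 5)*(l^2 + l - 2) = (l - 5)*(l + 2)*(l - 1)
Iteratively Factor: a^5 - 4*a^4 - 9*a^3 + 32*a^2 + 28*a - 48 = (a + 2)*(a^4 - 6*a^3 + 3*a^2 + 26*a - 24) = (a + 2)^2*(a^3 - 8*a^2 + 19*a - 12) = (a - 1)*(a + 2)^2*(a^2 - 7*a + 12) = (a - 4)*(a - 1)*(a + 2)^2*(a - 3)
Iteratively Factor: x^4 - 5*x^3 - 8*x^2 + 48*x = (x + 3)*(x^3 - 8*x^2 + 16*x) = x*(x + 3)*(x^2 - 8*x + 16) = x*(x - 4)*(x + 3)*(x - 4)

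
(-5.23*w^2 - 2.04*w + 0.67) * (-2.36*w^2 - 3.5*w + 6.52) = 12.3428*w^4 + 23.1194*w^3 - 28.5408*w^2 - 15.6458*w + 4.3684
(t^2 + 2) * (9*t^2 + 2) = 9*t^4 + 20*t^2 + 4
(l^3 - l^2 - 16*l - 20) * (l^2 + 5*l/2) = l^5 + 3*l^4/2 - 37*l^3/2 - 60*l^2 - 50*l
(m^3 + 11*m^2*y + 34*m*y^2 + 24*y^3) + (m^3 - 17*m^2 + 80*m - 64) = 2*m^3 + 11*m^2*y - 17*m^2 + 34*m*y^2 + 80*m + 24*y^3 - 64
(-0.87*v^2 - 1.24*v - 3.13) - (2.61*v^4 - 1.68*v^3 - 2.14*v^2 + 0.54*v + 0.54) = -2.61*v^4 + 1.68*v^3 + 1.27*v^2 - 1.78*v - 3.67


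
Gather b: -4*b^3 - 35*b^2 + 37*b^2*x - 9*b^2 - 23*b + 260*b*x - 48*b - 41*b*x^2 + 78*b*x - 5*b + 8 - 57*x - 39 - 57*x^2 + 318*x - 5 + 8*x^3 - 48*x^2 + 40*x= -4*b^3 + b^2*(37*x - 44) + b*(-41*x^2 + 338*x - 76) + 8*x^3 - 105*x^2 + 301*x - 36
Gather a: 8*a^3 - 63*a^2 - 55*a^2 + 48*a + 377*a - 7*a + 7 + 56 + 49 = 8*a^3 - 118*a^2 + 418*a + 112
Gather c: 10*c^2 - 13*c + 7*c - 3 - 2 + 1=10*c^2 - 6*c - 4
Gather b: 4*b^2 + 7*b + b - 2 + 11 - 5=4*b^2 + 8*b + 4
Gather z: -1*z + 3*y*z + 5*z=z*(3*y + 4)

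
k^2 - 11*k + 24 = (k - 8)*(k - 3)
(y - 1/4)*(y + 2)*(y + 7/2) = y^3 + 21*y^2/4 + 45*y/8 - 7/4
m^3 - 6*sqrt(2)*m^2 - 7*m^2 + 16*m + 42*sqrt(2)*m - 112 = (m - 7)*(m - 4*sqrt(2))*(m - 2*sqrt(2))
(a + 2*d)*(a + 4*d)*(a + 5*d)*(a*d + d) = a^4*d + 11*a^3*d^2 + a^3*d + 38*a^2*d^3 + 11*a^2*d^2 + 40*a*d^4 + 38*a*d^3 + 40*d^4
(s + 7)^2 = s^2 + 14*s + 49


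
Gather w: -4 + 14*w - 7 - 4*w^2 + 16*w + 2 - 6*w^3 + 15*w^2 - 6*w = -6*w^3 + 11*w^2 + 24*w - 9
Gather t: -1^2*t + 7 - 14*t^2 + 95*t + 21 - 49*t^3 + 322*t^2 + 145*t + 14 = -49*t^3 + 308*t^2 + 239*t + 42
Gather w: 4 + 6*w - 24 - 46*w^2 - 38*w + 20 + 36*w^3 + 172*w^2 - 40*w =36*w^3 + 126*w^2 - 72*w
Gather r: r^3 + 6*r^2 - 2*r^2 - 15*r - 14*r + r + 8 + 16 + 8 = r^3 + 4*r^2 - 28*r + 32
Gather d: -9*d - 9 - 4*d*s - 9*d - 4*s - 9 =d*(-4*s - 18) - 4*s - 18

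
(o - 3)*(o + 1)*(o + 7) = o^3 + 5*o^2 - 17*o - 21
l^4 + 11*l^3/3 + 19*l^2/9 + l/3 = l*(l + 1/3)^2*(l + 3)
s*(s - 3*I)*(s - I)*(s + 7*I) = s^4 + 3*I*s^3 + 25*s^2 - 21*I*s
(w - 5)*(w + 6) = w^2 + w - 30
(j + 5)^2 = j^2 + 10*j + 25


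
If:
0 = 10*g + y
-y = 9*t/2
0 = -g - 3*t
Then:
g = 0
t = 0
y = 0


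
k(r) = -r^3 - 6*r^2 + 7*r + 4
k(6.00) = -386.00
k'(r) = -3*r^2 - 12*r + 7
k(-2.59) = -37.00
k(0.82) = 5.15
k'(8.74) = -327.04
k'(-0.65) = 13.53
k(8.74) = -1060.77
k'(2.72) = -47.84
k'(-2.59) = 17.96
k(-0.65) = -2.81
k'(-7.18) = -61.50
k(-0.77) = -4.49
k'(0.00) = 7.00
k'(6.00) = -173.00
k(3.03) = -57.69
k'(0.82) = -4.86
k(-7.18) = 14.57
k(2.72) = -41.47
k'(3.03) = -56.90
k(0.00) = 4.00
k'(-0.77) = 14.46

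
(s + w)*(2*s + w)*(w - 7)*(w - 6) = 2*s^2*w^2 - 26*s^2*w + 84*s^2 + 3*s*w^3 - 39*s*w^2 + 126*s*w + w^4 - 13*w^3 + 42*w^2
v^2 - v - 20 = (v - 5)*(v + 4)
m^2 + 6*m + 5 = (m + 1)*(m + 5)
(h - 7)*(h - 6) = h^2 - 13*h + 42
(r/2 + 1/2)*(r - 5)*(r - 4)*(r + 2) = r^4/2 - 3*r^3 - 5*r^2/2 + 21*r + 20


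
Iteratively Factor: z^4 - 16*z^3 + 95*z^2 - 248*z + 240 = (z - 5)*(z^3 - 11*z^2 + 40*z - 48) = (z - 5)*(z - 3)*(z^2 - 8*z + 16) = (z - 5)*(z - 4)*(z - 3)*(z - 4)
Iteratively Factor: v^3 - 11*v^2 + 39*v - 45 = (v - 3)*(v^2 - 8*v + 15) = (v - 5)*(v - 3)*(v - 3)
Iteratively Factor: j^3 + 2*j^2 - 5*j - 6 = (j + 3)*(j^2 - j - 2) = (j - 2)*(j + 3)*(j + 1)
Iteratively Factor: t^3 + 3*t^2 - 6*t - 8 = (t + 1)*(t^2 + 2*t - 8) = (t - 2)*(t + 1)*(t + 4)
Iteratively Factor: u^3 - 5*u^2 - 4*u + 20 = (u - 5)*(u^2 - 4) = (u - 5)*(u + 2)*(u - 2)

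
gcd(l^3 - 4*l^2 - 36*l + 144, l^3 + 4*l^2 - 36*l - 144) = l^2 - 36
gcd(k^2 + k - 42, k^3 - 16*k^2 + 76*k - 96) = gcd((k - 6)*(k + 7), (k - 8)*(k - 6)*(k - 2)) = k - 6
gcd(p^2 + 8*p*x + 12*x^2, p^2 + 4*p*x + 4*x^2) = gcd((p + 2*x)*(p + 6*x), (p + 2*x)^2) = p + 2*x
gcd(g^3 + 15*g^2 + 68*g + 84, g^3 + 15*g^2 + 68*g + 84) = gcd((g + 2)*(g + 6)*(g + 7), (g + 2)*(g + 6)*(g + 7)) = g^3 + 15*g^2 + 68*g + 84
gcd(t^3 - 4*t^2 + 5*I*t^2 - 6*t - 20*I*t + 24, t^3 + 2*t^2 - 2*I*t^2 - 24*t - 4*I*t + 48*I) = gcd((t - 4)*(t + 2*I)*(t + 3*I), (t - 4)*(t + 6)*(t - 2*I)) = t - 4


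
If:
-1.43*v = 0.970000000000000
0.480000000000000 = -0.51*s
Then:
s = -0.94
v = -0.68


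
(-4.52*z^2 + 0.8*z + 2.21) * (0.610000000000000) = -2.7572*z^2 + 0.488*z + 1.3481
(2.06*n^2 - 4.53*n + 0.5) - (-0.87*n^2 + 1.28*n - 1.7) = 2.93*n^2 - 5.81*n + 2.2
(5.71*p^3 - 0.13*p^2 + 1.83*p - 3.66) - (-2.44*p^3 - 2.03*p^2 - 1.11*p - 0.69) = 8.15*p^3 + 1.9*p^2 + 2.94*p - 2.97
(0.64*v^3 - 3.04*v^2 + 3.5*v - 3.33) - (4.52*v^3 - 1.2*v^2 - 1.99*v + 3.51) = -3.88*v^3 - 1.84*v^2 + 5.49*v - 6.84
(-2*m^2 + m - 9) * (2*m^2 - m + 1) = -4*m^4 + 4*m^3 - 21*m^2 + 10*m - 9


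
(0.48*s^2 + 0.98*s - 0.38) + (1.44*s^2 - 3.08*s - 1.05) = 1.92*s^2 - 2.1*s - 1.43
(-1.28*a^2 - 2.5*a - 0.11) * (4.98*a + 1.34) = -6.3744*a^3 - 14.1652*a^2 - 3.8978*a - 0.1474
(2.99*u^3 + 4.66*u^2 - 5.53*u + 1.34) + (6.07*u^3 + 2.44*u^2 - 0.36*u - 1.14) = 9.06*u^3 + 7.1*u^2 - 5.89*u + 0.2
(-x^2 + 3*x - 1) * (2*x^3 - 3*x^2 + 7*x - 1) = -2*x^5 + 9*x^4 - 18*x^3 + 25*x^2 - 10*x + 1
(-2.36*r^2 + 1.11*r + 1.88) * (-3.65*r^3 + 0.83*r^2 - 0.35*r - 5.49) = 8.614*r^5 - 6.0103*r^4 - 5.1147*r^3 + 14.1283*r^2 - 6.7519*r - 10.3212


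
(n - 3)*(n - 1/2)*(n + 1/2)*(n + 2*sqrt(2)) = n^4 - 3*n^3 + 2*sqrt(2)*n^3 - 6*sqrt(2)*n^2 - n^2/4 - sqrt(2)*n/2 + 3*n/4 + 3*sqrt(2)/2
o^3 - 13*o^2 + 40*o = o*(o - 8)*(o - 5)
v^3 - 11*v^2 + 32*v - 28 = (v - 7)*(v - 2)^2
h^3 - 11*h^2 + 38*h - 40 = (h - 5)*(h - 4)*(h - 2)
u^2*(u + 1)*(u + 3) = u^4 + 4*u^3 + 3*u^2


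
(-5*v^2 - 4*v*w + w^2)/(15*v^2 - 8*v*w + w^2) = (-v - w)/(3*v - w)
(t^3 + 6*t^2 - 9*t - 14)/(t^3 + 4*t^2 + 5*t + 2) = (t^2 + 5*t - 14)/(t^2 + 3*t + 2)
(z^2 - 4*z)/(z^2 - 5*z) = (z - 4)/(z - 5)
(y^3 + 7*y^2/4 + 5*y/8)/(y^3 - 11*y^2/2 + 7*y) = (8*y^2 + 14*y + 5)/(4*(2*y^2 - 11*y + 14))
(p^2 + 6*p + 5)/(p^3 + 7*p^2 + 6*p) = (p + 5)/(p*(p + 6))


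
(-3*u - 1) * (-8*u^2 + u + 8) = 24*u^3 + 5*u^2 - 25*u - 8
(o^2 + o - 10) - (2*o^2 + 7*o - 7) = -o^2 - 6*o - 3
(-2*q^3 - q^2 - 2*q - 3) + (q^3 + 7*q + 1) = -q^3 - q^2 + 5*q - 2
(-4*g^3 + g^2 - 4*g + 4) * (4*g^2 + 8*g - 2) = -16*g^5 - 28*g^4 - 18*g^2 + 40*g - 8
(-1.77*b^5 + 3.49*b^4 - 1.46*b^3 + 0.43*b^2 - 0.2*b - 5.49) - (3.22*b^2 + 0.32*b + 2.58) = -1.77*b^5 + 3.49*b^4 - 1.46*b^3 - 2.79*b^2 - 0.52*b - 8.07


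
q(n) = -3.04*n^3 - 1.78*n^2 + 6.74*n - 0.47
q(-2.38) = 14.39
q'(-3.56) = -96.17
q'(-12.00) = -1263.82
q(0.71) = 2.33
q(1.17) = 0.11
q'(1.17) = -9.91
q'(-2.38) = -36.45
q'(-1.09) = -0.22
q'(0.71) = -0.38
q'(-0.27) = 7.04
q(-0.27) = -2.36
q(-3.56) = 90.14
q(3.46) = -124.38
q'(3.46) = -114.76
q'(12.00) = -1349.26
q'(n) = -9.12*n^2 - 3.56*n + 6.74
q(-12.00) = 4915.45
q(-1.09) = -5.99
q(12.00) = -5429.03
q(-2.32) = 12.27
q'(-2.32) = -34.09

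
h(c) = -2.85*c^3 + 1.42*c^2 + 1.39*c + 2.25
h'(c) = -8.55*c^2 + 2.84*c + 1.39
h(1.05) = 1.98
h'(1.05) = -5.05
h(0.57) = 2.98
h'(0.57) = 0.23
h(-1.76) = 19.74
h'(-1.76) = -30.09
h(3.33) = -82.61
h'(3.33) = -83.96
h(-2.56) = 55.81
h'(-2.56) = -61.91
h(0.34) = 2.77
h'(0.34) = 1.37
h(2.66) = -37.65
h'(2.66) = -51.55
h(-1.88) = 23.59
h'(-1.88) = -34.17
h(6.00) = -553.89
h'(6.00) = -289.37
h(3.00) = -57.75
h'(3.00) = -67.04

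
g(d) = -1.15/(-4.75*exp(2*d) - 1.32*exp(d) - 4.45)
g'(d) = -1.15*(9.5*exp(2*d) + 1.32*exp(d))/(-4.75*exp(2*d) - 1.32*exp(d) - 4.45)^2 = (-10.925*exp(d) - 1.518)*exp(d)/(4.75*exp(2*d) + 1.32*exp(d) + 4.45)^2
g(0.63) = 0.05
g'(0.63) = -0.07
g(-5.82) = 0.26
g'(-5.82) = -0.00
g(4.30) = 0.00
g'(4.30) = -0.00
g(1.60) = 0.01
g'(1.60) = -0.02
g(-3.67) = 0.26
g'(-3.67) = -0.00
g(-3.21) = 0.25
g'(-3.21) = -0.00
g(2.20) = 0.00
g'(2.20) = -0.01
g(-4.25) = 0.26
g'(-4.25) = -0.00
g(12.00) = 0.00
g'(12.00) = 0.00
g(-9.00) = 0.26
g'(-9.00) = 0.00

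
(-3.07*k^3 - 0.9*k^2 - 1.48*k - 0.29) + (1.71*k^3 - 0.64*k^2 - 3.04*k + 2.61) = -1.36*k^3 - 1.54*k^2 - 4.52*k + 2.32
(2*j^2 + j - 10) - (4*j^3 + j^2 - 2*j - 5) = -4*j^3 + j^2 + 3*j - 5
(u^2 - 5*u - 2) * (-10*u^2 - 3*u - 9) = -10*u^4 + 47*u^3 + 26*u^2 + 51*u + 18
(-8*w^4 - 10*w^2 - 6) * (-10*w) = 80*w^5 + 100*w^3 + 60*w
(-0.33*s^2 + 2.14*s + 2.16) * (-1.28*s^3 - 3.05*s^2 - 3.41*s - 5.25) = 0.4224*s^5 - 1.7327*s^4 - 8.1665*s^3 - 12.1529*s^2 - 18.6006*s - 11.34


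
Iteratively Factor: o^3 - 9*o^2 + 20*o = (o - 5)*(o^2 - 4*o) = o*(o - 5)*(o - 4)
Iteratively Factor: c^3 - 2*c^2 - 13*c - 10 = (c - 5)*(c^2 + 3*c + 2) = (c - 5)*(c + 2)*(c + 1)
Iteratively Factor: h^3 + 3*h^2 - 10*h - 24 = (h + 2)*(h^2 + h - 12) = (h + 2)*(h + 4)*(h - 3)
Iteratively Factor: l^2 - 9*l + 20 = (l - 4)*(l - 5)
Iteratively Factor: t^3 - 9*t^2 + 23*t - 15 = (t - 5)*(t^2 - 4*t + 3) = (t - 5)*(t - 1)*(t - 3)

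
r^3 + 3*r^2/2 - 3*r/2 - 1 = (r - 1)*(r + 1/2)*(r + 2)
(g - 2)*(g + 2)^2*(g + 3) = g^4 + 5*g^3 + 2*g^2 - 20*g - 24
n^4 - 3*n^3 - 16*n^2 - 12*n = n*(n - 6)*(n + 1)*(n + 2)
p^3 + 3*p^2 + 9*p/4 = p*(p + 3/2)^2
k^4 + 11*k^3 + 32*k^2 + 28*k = k*(k + 2)^2*(k + 7)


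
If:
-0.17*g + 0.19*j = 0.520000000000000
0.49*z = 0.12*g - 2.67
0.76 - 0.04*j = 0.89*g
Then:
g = 0.70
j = 3.37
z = -5.28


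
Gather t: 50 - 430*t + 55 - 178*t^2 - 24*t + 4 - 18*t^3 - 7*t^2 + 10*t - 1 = -18*t^3 - 185*t^2 - 444*t + 108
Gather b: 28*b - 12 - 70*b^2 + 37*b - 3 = -70*b^2 + 65*b - 15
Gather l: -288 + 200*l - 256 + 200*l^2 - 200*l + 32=200*l^2 - 512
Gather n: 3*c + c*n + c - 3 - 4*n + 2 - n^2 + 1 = 4*c - n^2 + n*(c - 4)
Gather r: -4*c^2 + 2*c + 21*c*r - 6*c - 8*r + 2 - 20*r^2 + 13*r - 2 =-4*c^2 - 4*c - 20*r^2 + r*(21*c + 5)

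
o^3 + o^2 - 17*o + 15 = (o - 3)*(o - 1)*(o + 5)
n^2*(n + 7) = n^3 + 7*n^2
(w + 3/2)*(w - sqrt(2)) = w^2 - sqrt(2)*w + 3*w/2 - 3*sqrt(2)/2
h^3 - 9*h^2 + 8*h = h*(h - 8)*(h - 1)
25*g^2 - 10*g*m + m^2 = (-5*g + m)^2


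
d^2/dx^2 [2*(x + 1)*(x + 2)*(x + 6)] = 12*x + 36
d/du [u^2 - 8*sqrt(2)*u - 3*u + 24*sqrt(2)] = 2*u - 8*sqrt(2) - 3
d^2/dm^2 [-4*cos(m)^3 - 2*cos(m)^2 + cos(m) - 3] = 2*cos(m) + 4*cos(2*m) + 9*cos(3*m)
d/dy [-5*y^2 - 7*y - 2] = -10*y - 7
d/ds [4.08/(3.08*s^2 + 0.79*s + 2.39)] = (-25.1328*s - 3.2232)/(3.08*s^2 + 0.79*s + 2.39)^2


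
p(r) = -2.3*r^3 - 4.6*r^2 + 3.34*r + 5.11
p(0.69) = 4.47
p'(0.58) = -4.32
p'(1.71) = -32.57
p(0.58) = 5.05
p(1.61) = -11.03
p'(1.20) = -17.64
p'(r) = -6.9*r^2 - 9.2*r + 3.34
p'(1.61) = -29.36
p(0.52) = 5.28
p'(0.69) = -6.29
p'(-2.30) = -12.00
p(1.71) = -14.13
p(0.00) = 5.11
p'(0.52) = -3.31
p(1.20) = -1.48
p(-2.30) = 1.08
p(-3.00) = 15.79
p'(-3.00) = -31.16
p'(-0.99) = 5.69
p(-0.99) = -0.47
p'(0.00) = 3.34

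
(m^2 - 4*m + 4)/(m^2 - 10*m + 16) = (m - 2)/(m - 8)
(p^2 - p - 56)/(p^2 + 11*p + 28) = (p - 8)/(p + 4)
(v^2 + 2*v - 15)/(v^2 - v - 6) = (v + 5)/(v + 2)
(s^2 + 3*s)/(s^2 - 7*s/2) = 2*(s + 3)/(2*s - 7)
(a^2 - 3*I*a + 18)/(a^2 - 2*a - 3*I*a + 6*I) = (a^2 - 3*I*a + 18)/(a^2 - 2*a - 3*I*a + 6*I)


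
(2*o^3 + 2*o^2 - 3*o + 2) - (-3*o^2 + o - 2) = 2*o^3 + 5*o^2 - 4*o + 4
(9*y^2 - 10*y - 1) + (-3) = 9*y^2 - 10*y - 4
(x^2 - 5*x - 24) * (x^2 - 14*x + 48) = x^4 - 19*x^3 + 94*x^2 + 96*x - 1152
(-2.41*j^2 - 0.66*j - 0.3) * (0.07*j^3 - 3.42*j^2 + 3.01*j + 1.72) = -0.1687*j^5 + 8.196*j^4 - 5.0179*j^3 - 5.1058*j^2 - 2.0382*j - 0.516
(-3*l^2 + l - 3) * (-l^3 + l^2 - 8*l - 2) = 3*l^5 - 4*l^4 + 28*l^3 - 5*l^2 + 22*l + 6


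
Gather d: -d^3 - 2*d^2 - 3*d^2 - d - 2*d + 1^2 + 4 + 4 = -d^3 - 5*d^2 - 3*d + 9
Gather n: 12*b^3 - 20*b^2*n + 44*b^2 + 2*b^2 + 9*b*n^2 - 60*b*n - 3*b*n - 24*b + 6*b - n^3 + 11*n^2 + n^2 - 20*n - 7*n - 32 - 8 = 12*b^3 + 46*b^2 - 18*b - n^3 + n^2*(9*b + 12) + n*(-20*b^2 - 63*b - 27) - 40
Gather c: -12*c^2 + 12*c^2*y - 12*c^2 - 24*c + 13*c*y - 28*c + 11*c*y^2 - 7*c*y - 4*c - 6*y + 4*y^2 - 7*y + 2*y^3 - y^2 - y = c^2*(12*y - 24) + c*(11*y^2 + 6*y - 56) + 2*y^3 + 3*y^2 - 14*y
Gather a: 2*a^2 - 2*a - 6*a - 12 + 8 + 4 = 2*a^2 - 8*a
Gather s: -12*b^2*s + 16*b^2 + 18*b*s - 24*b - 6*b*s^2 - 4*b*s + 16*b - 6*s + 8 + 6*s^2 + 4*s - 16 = 16*b^2 - 8*b + s^2*(6 - 6*b) + s*(-12*b^2 + 14*b - 2) - 8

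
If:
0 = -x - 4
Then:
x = -4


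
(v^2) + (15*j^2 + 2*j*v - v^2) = 15*j^2 + 2*j*v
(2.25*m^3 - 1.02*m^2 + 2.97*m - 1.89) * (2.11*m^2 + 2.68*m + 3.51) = 4.7475*m^5 + 3.8778*m^4 + 11.4306*m^3 + 0.391500000000002*m^2 + 5.3595*m - 6.6339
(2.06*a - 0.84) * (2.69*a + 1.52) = 5.5414*a^2 + 0.8716*a - 1.2768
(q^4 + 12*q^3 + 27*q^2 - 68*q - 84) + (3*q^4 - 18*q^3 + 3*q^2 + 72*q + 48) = 4*q^4 - 6*q^3 + 30*q^2 + 4*q - 36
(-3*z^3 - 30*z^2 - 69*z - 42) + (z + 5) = -3*z^3 - 30*z^2 - 68*z - 37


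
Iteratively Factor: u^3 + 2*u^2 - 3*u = (u + 3)*(u^2 - u) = (u - 1)*(u + 3)*(u)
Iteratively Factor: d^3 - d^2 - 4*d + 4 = (d - 1)*(d^2 - 4) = (d - 1)*(d + 2)*(d - 2)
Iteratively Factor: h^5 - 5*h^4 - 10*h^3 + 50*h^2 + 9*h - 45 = (h - 1)*(h^4 - 4*h^3 - 14*h^2 + 36*h + 45) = (h - 5)*(h - 1)*(h^3 + h^2 - 9*h - 9) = (h - 5)*(h - 3)*(h - 1)*(h^2 + 4*h + 3) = (h - 5)*(h - 3)*(h - 1)*(h + 1)*(h + 3)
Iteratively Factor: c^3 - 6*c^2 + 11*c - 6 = (c - 2)*(c^2 - 4*c + 3) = (c - 3)*(c - 2)*(c - 1)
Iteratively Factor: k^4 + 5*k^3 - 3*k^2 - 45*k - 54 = (k + 2)*(k^3 + 3*k^2 - 9*k - 27) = (k + 2)*(k + 3)*(k^2 - 9) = (k + 2)*(k + 3)^2*(k - 3)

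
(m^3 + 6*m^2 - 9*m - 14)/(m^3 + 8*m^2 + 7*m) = (m - 2)/m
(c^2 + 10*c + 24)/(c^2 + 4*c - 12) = (c + 4)/(c - 2)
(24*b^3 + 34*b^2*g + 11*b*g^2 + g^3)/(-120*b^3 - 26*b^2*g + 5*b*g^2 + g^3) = (-b - g)/(5*b - g)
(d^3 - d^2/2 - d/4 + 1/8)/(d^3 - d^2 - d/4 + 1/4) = (d - 1/2)/(d - 1)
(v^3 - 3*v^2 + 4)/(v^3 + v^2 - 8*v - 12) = (v^3 - 3*v^2 + 4)/(v^3 + v^2 - 8*v - 12)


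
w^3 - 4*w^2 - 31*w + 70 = (w - 7)*(w - 2)*(w + 5)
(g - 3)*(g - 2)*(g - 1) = g^3 - 6*g^2 + 11*g - 6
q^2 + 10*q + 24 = (q + 4)*(q + 6)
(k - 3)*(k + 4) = k^2 + k - 12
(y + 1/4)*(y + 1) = y^2 + 5*y/4 + 1/4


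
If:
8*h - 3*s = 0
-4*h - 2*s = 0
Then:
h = 0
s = 0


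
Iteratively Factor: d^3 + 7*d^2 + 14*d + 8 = (d + 2)*(d^2 + 5*d + 4) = (d + 2)*(d + 4)*(d + 1)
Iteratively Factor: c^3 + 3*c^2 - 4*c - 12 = (c + 3)*(c^2 - 4) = (c - 2)*(c + 3)*(c + 2)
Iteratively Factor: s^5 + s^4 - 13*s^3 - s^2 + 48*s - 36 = (s + 3)*(s^4 - 2*s^3 - 7*s^2 + 20*s - 12) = (s + 3)^2*(s^3 - 5*s^2 + 8*s - 4) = (s - 2)*(s + 3)^2*(s^2 - 3*s + 2) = (s - 2)*(s - 1)*(s + 3)^2*(s - 2)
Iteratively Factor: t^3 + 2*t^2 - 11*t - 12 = (t - 3)*(t^2 + 5*t + 4) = (t - 3)*(t + 1)*(t + 4)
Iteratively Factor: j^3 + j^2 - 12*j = (j + 4)*(j^2 - 3*j) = j*(j + 4)*(j - 3)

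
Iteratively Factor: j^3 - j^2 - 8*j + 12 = (j - 2)*(j^2 + j - 6) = (j - 2)^2*(j + 3)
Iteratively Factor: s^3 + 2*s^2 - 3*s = (s + 3)*(s^2 - s) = s*(s + 3)*(s - 1)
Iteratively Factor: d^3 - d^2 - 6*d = (d - 3)*(d^2 + 2*d) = d*(d - 3)*(d + 2)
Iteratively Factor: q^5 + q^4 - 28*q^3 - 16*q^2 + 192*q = (q + 4)*(q^4 - 3*q^3 - 16*q^2 + 48*q) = q*(q + 4)*(q^3 - 3*q^2 - 16*q + 48) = q*(q - 4)*(q + 4)*(q^2 + q - 12) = q*(q - 4)*(q + 4)^2*(q - 3)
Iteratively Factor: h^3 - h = (h - 1)*(h^2 + h) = h*(h - 1)*(h + 1)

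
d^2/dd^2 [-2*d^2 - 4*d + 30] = -4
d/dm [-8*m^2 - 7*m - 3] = -16*m - 7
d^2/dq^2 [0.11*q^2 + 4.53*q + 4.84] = 0.220000000000000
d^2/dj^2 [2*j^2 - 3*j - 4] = 4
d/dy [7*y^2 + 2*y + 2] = 14*y + 2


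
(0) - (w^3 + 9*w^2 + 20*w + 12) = -w^3 - 9*w^2 - 20*w - 12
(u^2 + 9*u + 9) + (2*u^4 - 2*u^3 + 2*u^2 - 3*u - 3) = 2*u^4 - 2*u^3 + 3*u^2 + 6*u + 6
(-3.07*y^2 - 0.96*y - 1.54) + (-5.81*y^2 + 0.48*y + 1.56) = -8.88*y^2 - 0.48*y + 0.02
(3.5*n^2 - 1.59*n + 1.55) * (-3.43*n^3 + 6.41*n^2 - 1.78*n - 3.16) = -12.005*n^5 + 27.8887*n^4 - 21.7384*n^3 + 1.7057*n^2 + 2.2654*n - 4.898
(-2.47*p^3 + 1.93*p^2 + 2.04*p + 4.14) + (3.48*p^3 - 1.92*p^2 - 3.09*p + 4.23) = 1.01*p^3 + 0.01*p^2 - 1.05*p + 8.37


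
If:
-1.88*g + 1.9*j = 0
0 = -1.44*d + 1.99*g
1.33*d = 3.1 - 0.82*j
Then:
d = 1.62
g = 1.17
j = 1.16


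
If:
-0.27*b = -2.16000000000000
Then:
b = 8.00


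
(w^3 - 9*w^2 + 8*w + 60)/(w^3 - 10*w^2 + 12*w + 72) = (w - 5)/(w - 6)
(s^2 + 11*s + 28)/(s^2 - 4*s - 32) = (s + 7)/(s - 8)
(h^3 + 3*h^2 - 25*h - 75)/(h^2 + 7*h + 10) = (h^2 - 2*h - 15)/(h + 2)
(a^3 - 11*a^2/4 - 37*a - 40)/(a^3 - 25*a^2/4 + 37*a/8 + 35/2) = 2*(a^2 - 4*a - 32)/(2*a^2 - 15*a + 28)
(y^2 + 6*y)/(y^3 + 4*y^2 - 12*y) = 1/(y - 2)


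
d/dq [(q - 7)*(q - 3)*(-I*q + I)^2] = -4*q^3 + 36*q^2 - 84*q + 52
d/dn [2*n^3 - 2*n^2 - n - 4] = 6*n^2 - 4*n - 1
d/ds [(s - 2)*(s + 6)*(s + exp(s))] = (s - 2)*(s + 6)*(exp(s) + 1) + (s - 2)*(s + exp(s)) + (s + 6)*(s + exp(s))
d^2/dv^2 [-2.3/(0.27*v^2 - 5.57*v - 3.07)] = (-0.33534*v^2 + 6.91794*v + 2.3*(0.54*v - 5.57)*(1.08*v - 11.14) + 3.81294)/(-0.27*v^2 + 5.57*v + 3.07)^3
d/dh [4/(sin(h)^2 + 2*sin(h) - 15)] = -8*(sin(h) + 1)*cos(h)/(sin(h)^2 + 2*sin(h) - 15)^2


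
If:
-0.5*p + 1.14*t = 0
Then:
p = 2.28*t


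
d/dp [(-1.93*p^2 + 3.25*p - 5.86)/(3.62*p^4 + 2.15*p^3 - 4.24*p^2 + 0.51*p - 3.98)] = (13.9732*p^5 - 31.1455*p^4 + 70.8778*p^3 + 50.5927*p^2 - 34.33*p - 9.9464)/(13.1044*p^8 + 15.566*p^7 - 26.0751*p^6 - 14.5396*p^5 - 8.6446*p^4 - 21.4388*p^3 + 34.0105*p^2 - 4.0596*p + 15.8404)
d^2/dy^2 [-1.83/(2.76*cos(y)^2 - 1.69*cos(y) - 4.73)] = (-55.760832*(1 - cos(y)^2)^2 + 25.607556*cos(y)^3 - 128.668215*cos(y)^2 - 36.586641*cos(y) + 113.994726)/(-2.76*cos(y)^2 + 1.69*cos(y) + 4.73)^3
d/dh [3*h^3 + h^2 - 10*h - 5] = 9*h^2 + 2*h - 10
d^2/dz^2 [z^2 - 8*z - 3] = 2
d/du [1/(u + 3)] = -1/(u + 3)^2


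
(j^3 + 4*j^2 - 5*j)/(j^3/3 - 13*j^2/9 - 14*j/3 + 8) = 9*j*(j^2 + 4*j - 5)/(3*j^3 - 13*j^2 - 42*j + 72)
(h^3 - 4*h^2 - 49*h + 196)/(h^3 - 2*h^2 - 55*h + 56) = (h^2 - 11*h + 28)/(h^2 - 9*h + 8)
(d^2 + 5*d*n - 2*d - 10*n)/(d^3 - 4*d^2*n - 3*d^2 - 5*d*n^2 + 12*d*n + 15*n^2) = (d^2 + 5*d*n - 2*d - 10*n)/(d^3 - 4*d^2*n - 3*d^2 - 5*d*n^2 + 12*d*n + 15*n^2)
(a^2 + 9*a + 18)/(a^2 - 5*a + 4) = (a^2 + 9*a + 18)/(a^2 - 5*a + 4)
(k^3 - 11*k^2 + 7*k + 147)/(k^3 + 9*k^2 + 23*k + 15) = (k^2 - 14*k + 49)/(k^2 + 6*k + 5)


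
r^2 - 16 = (r - 4)*(r + 4)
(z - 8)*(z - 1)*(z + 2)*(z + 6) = z^4 - z^3 - 52*z^2 - 44*z + 96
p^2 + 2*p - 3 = (p - 1)*(p + 3)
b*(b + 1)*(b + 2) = b^3 + 3*b^2 + 2*b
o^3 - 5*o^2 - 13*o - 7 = (o - 7)*(o + 1)^2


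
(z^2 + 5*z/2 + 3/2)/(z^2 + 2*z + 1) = (z + 3/2)/(z + 1)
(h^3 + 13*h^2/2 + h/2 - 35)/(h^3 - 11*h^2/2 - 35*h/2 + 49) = (h + 5)/(h - 7)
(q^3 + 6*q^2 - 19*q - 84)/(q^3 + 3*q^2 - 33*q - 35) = (q^2 - q - 12)/(q^2 - 4*q - 5)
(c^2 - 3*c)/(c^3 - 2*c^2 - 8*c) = (3 - c)/(-c^2 + 2*c + 8)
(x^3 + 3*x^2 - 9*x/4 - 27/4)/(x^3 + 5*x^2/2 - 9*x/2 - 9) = (x - 3/2)/(x - 2)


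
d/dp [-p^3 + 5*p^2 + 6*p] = -3*p^2 + 10*p + 6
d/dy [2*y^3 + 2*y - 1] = 6*y^2 + 2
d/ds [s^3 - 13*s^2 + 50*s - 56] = 3*s^2 - 26*s + 50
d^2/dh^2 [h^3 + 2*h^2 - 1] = 6*h + 4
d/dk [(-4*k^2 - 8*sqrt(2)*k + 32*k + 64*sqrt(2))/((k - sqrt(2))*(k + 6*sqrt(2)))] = 4*(-8*k^2 - 3*sqrt(2)*k^2 - 32*sqrt(2)*k + 24*k - 256 + 24*sqrt(2))/(k^4 + 10*sqrt(2)*k^3 + 26*k^2 - 120*sqrt(2)*k + 144)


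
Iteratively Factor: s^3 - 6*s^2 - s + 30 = (s - 5)*(s^2 - s - 6) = (s - 5)*(s + 2)*(s - 3)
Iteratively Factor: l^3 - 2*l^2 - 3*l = (l)*(l^2 - 2*l - 3) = l*(l + 1)*(l - 3)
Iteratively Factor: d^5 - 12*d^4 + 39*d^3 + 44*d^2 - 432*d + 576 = (d + 3)*(d^4 - 15*d^3 + 84*d^2 - 208*d + 192) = (d - 4)*(d + 3)*(d^3 - 11*d^2 + 40*d - 48) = (d - 4)^2*(d + 3)*(d^2 - 7*d + 12) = (d - 4)^2*(d - 3)*(d + 3)*(d - 4)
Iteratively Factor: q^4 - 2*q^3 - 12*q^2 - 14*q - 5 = (q + 1)*(q^3 - 3*q^2 - 9*q - 5) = (q + 1)^2*(q^2 - 4*q - 5) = (q - 5)*(q + 1)^2*(q + 1)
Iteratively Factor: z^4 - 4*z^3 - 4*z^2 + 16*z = (z)*(z^3 - 4*z^2 - 4*z + 16) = z*(z - 2)*(z^2 - 2*z - 8) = z*(z - 2)*(z + 2)*(z - 4)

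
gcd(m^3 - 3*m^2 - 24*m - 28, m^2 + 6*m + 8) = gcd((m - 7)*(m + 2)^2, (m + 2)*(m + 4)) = m + 2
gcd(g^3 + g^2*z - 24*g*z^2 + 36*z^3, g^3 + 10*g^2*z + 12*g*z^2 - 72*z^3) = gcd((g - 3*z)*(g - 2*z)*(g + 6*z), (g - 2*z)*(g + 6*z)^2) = -g^2 - 4*g*z + 12*z^2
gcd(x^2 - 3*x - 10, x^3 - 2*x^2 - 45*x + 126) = 1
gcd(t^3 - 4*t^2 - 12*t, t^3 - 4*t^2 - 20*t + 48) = t - 6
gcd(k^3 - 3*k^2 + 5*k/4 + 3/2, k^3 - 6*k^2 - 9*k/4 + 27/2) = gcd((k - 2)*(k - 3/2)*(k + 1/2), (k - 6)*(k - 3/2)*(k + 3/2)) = k - 3/2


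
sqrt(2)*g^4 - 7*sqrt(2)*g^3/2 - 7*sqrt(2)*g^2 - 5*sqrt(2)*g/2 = g*(g - 5)*(g + 1)*(sqrt(2)*g + sqrt(2)/2)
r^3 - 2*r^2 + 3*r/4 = r*(r - 3/2)*(r - 1/2)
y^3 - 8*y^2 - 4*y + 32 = (y - 8)*(y - 2)*(y + 2)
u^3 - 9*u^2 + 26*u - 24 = (u - 4)*(u - 3)*(u - 2)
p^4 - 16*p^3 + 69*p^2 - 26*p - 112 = (p - 8)*(p - 7)*(p - 2)*(p + 1)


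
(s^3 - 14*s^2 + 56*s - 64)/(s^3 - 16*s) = (s^2 - 10*s + 16)/(s*(s + 4))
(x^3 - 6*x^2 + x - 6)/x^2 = x - 6 + 1/x - 6/x^2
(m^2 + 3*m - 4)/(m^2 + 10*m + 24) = (m - 1)/(m + 6)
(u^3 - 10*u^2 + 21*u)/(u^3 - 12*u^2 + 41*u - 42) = u/(u - 2)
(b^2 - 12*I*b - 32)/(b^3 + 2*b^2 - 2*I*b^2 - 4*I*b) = (b^2 - 12*I*b - 32)/(b*(b^2 + 2*b*(1 - I) - 4*I))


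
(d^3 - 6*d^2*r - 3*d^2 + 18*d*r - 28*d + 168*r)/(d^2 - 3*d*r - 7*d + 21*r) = (-d^2 + 6*d*r - 4*d + 24*r)/(-d + 3*r)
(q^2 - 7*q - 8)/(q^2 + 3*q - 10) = (q^2 - 7*q - 8)/(q^2 + 3*q - 10)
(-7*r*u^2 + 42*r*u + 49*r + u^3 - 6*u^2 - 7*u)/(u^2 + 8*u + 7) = (-7*r*u + 49*r + u^2 - 7*u)/(u + 7)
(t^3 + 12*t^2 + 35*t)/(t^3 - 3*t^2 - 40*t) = (t + 7)/(t - 8)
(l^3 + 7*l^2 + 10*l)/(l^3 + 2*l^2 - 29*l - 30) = l*(l^2 + 7*l + 10)/(l^3 + 2*l^2 - 29*l - 30)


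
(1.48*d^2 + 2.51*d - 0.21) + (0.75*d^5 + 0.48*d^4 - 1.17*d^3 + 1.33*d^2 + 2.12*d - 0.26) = 0.75*d^5 + 0.48*d^4 - 1.17*d^3 + 2.81*d^2 + 4.63*d - 0.47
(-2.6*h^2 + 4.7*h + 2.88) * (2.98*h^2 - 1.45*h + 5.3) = -7.748*h^4 + 17.776*h^3 - 12.0126*h^2 + 20.734*h + 15.264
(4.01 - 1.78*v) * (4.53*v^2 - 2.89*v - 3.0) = -8.0634*v^3 + 23.3095*v^2 - 6.2489*v - 12.03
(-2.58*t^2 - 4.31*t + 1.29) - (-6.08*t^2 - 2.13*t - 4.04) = 3.5*t^2 - 2.18*t + 5.33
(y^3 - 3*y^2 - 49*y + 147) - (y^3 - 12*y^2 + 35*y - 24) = 9*y^2 - 84*y + 171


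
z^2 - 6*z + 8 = (z - 4)*(z - 2)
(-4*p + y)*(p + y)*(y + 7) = -4*p^2*y - 28*p^2 - 3*p*y^2 - 21*p*y + y^3 + 7*y^2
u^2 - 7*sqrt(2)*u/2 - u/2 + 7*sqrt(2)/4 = (u - 1/2)*(u - 7*sqrt(2)/2)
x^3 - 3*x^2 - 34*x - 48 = (x - 8)*(x + 2)*(x + 3)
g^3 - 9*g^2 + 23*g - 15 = (g - 5)*(g - 3)*(g - 1)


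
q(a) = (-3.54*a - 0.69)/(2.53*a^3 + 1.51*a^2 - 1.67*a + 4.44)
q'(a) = (-3.54*a - 0.69)*(-7.59*a^2 - 3.02*a + 1.67)/(2.53*a^3 + 1.51*a^2 - 1.67*a + 4.44)^2 - 3.54/(2.53*a^3 + 1.51*a^2 - 1.67*a + 4.44) = (17.9124*a^3 + 10.5825*a^2 + 2.0838*a - 16.8699)/(6.4009*a^6 + 7.6406*a^5 - 6.1701*a^4 + 17.423*a^3 + 16.1977*a^2 - 14.8296*a + 19.7136)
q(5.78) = -0.04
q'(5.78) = 0.01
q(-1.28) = 1.03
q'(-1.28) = -2.83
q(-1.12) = 0.70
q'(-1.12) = -1.44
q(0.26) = -0.39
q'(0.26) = -0.89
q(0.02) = -0.17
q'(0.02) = -0.87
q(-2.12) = -0.73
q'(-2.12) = -1.66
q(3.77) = -0.09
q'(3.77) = 0.05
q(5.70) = -0.04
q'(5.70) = 0.01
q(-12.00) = -0.01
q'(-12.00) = -0.00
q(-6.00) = -0.04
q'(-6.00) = -0.02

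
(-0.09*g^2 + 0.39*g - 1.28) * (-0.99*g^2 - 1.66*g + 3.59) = 0.0891*g^4 - 0.2367*g^3 + 0.2967*g^2 + 3.5249*g - 4.5952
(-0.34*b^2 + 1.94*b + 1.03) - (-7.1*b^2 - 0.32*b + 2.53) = 6.76*b^2 + 2.26*b - 1.5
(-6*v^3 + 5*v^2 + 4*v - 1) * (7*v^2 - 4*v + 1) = -42*v^5 + 59*v^4 + 2*v^3 - 18*v^2 + 8*v - 1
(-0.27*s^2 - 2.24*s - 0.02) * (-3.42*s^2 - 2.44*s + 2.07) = 0.9234*s^4 + 8.3196*s^3 + 4.9751*s^2 - 4.588*s - 0.0414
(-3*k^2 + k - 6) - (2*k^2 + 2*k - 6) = -5*k^2 - k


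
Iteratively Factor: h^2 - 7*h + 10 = (h - 5)*(h - 2)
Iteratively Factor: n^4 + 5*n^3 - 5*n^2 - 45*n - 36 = (n + 1)*(n^3 + 4*n^2 - 9*n - 36) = (n + 1)*(n + 4)*(n^2 - 9) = (n + 1)*(n + 3)*(n + 4)*(n - 3)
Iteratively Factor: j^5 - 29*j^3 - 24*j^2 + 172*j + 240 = (j + 4)*(j^4 - 4*j^3 - 13*j^2 + 28*j + 60) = (j + 2)*(j + 4)*(j^3 - 6*j^2 - j + 30) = (j + 2)^2*(j + 4)*(j^2 - 8*j + 15) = (j - 5)*(j + 2)^2*(j + 4)*(j - 3)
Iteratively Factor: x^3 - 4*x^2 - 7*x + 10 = (x - 1)*(x^2 - 3*x - 10) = (x - 5)*(x - 1)*(x + 2)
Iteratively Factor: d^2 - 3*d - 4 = (d - 4)*(d + 1)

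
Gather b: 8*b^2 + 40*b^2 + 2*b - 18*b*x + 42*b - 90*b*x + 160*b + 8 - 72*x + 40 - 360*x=48*b^2 + b*(204 - 108*x) - 432*x + 48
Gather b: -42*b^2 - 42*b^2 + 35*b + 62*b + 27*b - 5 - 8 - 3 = -84*b^2 + 124*b - 16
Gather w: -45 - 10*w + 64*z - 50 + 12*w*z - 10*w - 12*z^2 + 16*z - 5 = w*(12*z - 20) - 12*z^2 + 80*z - 100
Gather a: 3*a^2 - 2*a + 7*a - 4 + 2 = 3*a^2 + 5*a - 2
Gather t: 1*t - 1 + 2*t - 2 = 3*t - 3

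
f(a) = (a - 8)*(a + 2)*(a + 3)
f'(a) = (a - 8)*(a + 2) + (a - 8)*(a + 3) + (a + 2)*(a + 3)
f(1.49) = -102.01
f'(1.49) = -36.28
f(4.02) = -168.20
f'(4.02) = -9.64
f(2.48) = -135.52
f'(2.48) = -30.43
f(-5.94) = -161.48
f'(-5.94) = 107.49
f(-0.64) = -27.73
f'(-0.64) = -28.93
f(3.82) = -165.91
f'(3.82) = -13.14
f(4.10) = -168.91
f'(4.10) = -8.17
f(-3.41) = -6.60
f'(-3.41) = 21.34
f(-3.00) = 0.00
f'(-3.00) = 11.00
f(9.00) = 132.00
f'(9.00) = 155.00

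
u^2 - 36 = (u - 6)*(u + 6)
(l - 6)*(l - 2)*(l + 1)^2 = l^4 - 6*l^3 - 3*l^2 + 16*l + 12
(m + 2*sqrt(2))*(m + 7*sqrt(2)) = m^2 + 9*sqrt(2)*m + 28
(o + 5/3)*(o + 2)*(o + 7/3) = o^3 + 6*o^2 + 107*o/9 + 70/9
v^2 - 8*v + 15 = (v - 5)*(v - 3)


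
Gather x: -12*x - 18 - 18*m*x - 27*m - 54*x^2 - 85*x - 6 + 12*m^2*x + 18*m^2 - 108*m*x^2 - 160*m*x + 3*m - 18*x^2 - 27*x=18*m^2 - 24*m + x^2*(-108*m - 72) + x*(12*m^2 - 178*m - 124) - 24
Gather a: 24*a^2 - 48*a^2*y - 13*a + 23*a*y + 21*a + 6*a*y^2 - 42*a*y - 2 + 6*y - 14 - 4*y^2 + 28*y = a^2*(24 - 48*y) + a*(6*y^2 - 19*y + 8) - 4*y^2 + 34*y - 16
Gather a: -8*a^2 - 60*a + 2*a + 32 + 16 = -8*a^2 - 58*a + 48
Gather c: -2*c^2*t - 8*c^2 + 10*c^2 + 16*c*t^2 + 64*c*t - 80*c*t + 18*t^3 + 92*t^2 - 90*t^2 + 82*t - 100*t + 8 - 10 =c^2*(2 - 2*t) + c*(16*t^2 - 16*t) + 18*t^3 + 2*t^2 - 18*t - 2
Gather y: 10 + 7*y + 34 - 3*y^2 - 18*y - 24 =-3*y^2 - 11*y + 20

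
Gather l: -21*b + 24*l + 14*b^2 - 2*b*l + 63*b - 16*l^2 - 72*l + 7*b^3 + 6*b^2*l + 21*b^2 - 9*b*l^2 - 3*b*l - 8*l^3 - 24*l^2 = 7*b^3 + 35*b^2 + 42*b - 8*l^3 + l^2*(-9*b - 40) + l*(6*b^2 - 5*b - 48)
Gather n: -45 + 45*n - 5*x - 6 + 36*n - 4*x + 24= 81*n - 9*x - 27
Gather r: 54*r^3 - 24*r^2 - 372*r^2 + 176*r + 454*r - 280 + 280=54*r^3 - 396*r^2 + 630*r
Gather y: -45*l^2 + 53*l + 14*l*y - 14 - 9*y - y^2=-45*l^2 + 53*l - y^2 + y*(14*l - 9) - 14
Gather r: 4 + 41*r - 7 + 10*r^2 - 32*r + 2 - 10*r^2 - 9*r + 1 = 0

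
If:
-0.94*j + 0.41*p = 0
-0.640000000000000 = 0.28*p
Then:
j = -1.00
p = -2.29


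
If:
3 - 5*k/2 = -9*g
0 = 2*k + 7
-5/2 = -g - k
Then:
No Solution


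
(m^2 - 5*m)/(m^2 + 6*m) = (m - 5)/(m + 6)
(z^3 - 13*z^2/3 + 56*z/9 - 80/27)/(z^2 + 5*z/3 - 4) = (z^2 - 3*z + 20/9)/(z + 3)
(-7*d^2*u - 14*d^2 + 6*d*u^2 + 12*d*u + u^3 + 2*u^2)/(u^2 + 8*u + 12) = (-7*d^2 + 6*d*u + u^2)/(u + 6)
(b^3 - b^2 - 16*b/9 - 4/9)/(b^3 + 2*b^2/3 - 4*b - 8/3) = (b + 1/3)/(b + 2)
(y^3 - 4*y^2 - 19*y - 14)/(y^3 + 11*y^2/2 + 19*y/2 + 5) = 2*(y - 7)/(2*y + 5)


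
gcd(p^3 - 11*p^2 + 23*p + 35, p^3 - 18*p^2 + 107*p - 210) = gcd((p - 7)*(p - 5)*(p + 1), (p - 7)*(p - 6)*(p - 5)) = p^2 - 12*p + 35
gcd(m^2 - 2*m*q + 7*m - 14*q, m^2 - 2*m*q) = -m + 2*q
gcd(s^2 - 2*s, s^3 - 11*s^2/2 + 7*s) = s^2 - 2*s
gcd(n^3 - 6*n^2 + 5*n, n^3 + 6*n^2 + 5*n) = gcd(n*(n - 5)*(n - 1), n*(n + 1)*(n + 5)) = n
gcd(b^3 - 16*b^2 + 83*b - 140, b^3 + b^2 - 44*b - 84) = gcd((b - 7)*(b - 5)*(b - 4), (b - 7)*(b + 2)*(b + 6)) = b - 7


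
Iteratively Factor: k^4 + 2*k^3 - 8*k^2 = (k - 2)*(k^3 + 4*k^2) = k*(k - 2)*(k^2 + 4*k) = k*(k - 2)*(k + 4)*(k)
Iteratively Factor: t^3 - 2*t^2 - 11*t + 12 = (t - 1)*(t^2 - t - 12) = (t - 4)*(t - 1)*(t + 3)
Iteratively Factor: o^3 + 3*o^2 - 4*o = (o)*(o^2 + 3*o - 4) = o*(o - 1)*(o + 4)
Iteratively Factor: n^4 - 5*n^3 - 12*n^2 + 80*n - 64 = (n - 4)*(n^3 - n^2 - 16*n + 16) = (n - 4)*(n - 1)*(n^2 - 16) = (n - 4)^2*(n - 1)*(n + 4)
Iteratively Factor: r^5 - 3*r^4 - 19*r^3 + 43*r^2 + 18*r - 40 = (r - 5)*(r^4 + 2*r^3 - 9*r^2 - 2*r + 8) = (r - 5)*(r + 1)*(r^3 + r^2 - 10*r + 8) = (r - 5)*(r - 2)*(r + 1)*(r^2 + 3*r - 4) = (r - 5)*(r - 2)*(r + 1)*(r + 4)*(r - 1)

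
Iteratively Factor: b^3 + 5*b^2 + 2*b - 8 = (b + 2)*(b^2 + 3*b - 4) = (b + 2)*(b + 4)*(b - 1)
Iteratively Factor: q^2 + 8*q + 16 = (q + 4)*(q + 4)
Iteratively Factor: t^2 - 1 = (t + 1)*(t - 1)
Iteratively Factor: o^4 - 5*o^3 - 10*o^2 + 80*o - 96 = (o - 2)*(o^3 - 3*o^2 - 16*o + 48) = (o - 3)*(o - 2)*(o^2 - 16) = (o - 4)*(o - 3)*(o - 2)*(o + 4)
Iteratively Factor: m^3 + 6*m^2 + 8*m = (m)*(m^2 + 6*m + 8) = m*(m + 4)*(m + 2)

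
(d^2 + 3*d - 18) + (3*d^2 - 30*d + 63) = 4*d^2 - 27*d + 45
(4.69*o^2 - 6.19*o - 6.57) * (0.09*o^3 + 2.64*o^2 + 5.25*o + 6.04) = 0.4221*o^5 + 11.8245*o^4 + 7.6896*o^3 - 21.5147*o^2 - 71.8801*o - 39.6828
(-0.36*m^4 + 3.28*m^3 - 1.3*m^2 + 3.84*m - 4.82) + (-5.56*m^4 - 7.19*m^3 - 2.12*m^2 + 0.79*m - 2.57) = -5.92*m^4 - 3.91*m^3 - 3.42*m^2 + 4.63*m - 7.39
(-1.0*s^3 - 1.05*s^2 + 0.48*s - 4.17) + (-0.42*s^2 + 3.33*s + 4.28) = -1.0*s^3 - 1.47*s^2 + 3.81*s + 0.11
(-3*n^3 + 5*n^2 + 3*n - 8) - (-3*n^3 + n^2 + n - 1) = 4*n^2 + 2*n - 7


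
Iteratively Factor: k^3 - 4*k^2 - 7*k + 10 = (k - 1)*(k^2 - 3*k - 10) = (k - 1)*(k + 2)*(k - 5)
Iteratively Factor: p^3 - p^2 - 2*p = (p + 1)*(p^2 - 2*p) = p*(p + 1)*(p - 2)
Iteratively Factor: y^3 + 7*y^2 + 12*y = (y + 4)*(y^2 + 3*y) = y*(y + 4)*(y + 3)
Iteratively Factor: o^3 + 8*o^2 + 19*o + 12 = (o + 3)*(o^2 + 5*o + 4) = (o + 3)*(o + 4)*(o + 1)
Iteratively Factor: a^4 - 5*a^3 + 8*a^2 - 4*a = (a)*(a^3 - 5*a^2 + 8*a - 4) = a*(a - 2)*(a^2 - 3*a + 2) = a*(a - 2)*(a - 1)*(a - 2)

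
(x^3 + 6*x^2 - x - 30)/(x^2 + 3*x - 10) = x + 3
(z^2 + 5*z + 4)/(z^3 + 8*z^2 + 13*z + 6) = (z + 4)/(z^2 + 7*z + 6)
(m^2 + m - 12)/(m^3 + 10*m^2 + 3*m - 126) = (m + 4)/(m^2 + 13*m + 42)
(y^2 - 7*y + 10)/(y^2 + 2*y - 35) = (y - 2)/(y + 7)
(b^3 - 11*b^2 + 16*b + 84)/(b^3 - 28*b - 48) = (b - 7)/(b + 4)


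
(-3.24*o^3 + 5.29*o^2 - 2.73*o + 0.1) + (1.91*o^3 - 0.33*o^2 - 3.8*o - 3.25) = -1.33*o^3 + 4.96*o^2 - 6.53*o - 3.15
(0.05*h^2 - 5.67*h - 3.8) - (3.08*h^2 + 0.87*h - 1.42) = -3.03*h^2 - 6.54*h - 2.38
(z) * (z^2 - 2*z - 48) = z^3 - 2*z^2 - 48*z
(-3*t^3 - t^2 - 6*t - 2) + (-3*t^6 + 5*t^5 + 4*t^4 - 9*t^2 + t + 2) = -3*t^6 + 5*t^5 + 4*t^4 - 3*t^3 - 10*t^2 - 5*t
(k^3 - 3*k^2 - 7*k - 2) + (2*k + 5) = k^3 - 3*k^2 - 5*k + 3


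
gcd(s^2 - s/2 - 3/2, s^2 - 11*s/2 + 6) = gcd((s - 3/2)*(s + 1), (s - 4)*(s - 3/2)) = s - 3/2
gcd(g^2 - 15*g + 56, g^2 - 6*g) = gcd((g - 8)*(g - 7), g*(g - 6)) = 1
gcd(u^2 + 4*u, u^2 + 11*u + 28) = u + 4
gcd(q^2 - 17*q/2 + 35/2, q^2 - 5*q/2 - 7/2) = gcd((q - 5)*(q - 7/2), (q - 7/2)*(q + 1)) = q - 7/2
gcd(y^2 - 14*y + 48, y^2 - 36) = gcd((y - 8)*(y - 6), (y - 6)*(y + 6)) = y - 6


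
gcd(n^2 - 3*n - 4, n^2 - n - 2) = n + 1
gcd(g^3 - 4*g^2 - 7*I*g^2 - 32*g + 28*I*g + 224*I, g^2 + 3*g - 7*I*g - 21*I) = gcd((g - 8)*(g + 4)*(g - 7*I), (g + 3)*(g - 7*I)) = g - 7*I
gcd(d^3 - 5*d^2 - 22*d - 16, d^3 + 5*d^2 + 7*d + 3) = d + 1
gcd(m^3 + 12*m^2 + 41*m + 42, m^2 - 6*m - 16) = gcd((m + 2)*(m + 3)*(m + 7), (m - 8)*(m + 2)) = m + 2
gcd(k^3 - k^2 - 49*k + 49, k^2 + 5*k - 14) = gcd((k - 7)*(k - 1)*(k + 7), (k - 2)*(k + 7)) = k + 7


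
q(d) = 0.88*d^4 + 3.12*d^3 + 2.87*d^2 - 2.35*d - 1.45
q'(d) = 3.52*d^3 + 9.36*d^2 + 5.74*d - 2.35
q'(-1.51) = -1.79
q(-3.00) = 18.47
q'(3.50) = 283.32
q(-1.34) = 2.18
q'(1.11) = 20.37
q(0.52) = -1.39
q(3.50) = 291.31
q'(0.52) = 3.66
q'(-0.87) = -2.58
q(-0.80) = 1.03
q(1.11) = 5.08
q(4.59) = 740.54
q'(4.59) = 561.59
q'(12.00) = 7496.93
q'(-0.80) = -2.75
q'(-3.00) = -30.37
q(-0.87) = 1.22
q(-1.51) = 2.48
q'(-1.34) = -1.70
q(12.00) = 24022.67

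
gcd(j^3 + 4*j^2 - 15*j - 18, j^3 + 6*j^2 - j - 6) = j^2 + 7*j + 6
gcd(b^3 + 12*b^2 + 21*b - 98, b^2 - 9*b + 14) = b - 2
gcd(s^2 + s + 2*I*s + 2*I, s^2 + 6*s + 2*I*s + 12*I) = s + 2*I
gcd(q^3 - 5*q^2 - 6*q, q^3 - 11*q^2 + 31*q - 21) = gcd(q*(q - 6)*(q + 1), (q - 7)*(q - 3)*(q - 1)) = 1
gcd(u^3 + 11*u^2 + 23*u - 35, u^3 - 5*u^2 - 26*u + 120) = u + 5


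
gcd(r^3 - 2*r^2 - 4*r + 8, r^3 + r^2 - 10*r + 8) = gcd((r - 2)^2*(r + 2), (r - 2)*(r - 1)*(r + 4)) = r - 2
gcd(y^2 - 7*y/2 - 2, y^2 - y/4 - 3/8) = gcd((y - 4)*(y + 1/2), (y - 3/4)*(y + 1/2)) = y + 1/2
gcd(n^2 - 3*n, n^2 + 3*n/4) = n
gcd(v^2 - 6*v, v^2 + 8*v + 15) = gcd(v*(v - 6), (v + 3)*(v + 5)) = 1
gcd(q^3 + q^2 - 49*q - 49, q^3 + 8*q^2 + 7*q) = q^2 + 8*q + 7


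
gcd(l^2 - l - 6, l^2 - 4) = l + 2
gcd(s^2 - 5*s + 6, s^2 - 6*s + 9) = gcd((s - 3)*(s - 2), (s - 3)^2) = s - 3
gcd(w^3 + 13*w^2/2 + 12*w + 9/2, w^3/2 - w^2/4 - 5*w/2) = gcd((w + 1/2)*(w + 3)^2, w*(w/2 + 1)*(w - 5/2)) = 1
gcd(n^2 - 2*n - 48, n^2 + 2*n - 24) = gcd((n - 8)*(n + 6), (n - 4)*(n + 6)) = n + 6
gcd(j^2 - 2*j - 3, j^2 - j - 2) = j + 1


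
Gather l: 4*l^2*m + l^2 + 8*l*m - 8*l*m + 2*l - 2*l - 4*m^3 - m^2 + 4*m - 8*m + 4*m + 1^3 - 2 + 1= l^2*(4*m + 1) - 4*m^3 - m^2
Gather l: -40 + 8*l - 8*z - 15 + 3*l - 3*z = 11*l - 11*z - 55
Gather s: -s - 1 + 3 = 2 - s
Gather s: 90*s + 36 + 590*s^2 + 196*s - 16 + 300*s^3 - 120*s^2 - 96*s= 300*s^3 + 470*s^2 + 190*s + 20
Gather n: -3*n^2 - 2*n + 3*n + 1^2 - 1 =-3*n^2 + n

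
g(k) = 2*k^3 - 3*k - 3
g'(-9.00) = 483.00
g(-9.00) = -1434.00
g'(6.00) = 213.00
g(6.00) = 411.00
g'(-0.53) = -1.31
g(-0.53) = -1.71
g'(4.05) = 95.42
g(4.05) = 117.71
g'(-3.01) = 51.36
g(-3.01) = -48.51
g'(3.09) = 54.29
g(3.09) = 46.74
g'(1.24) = 6.23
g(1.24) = -2.91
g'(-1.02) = 3.24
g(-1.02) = -2.06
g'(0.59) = -0.91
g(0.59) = -4.36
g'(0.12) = -2.91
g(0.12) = -3.36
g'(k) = 6*k^2 - 3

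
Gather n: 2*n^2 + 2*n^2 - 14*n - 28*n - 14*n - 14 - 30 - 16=4*n^2 - 56*n - 60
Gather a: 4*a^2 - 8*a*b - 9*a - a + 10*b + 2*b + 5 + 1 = 4*a^2 + a*(-8*b - 10) + 12*b + 6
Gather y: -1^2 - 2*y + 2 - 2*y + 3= 4 - 4*y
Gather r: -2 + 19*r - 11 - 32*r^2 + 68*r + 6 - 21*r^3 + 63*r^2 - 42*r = -21*r^3 + 31*r^2 + 45*r - 7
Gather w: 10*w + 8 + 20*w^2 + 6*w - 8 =20*w^2 + 16*w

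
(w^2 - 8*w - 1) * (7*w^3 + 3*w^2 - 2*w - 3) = 7*w^5 - 53*w^4 - 33*w^3 + 10*w^2 + 26*w + 3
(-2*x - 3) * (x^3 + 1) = -2*x^4 - 3*x^3 - 2*x - 3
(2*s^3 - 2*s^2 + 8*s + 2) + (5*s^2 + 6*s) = 2*s^3 + 3*s^2 + 14*s + 2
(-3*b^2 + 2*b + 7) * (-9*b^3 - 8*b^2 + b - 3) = 27*b^5 + 6*b^4 - 82*b^3 - 45*b^2 + b - 21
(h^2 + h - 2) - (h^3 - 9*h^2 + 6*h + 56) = -h^3 + 10*h^2 - 5*h - 58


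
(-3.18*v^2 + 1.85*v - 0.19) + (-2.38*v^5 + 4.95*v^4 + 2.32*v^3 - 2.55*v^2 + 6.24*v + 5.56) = -2.38*v^5 + 4.95*v^4 + 2.32*v^3 - 5.73*v^2 + 8.09*v + 5.37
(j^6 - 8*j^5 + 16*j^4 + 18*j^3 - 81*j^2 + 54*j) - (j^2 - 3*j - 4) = j^6 - 8*j^5 + 16*j^4 + 18*j^3 - 82*j^2 + 57*j + 4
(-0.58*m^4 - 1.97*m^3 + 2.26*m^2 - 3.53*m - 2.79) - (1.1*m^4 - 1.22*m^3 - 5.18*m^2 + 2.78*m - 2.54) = -1.68*m^4 - 0.75*m^3 + 7.44*m^2 - 6.31*m - 0.25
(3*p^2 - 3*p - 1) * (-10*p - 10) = -30*p^3 + 40*p + 10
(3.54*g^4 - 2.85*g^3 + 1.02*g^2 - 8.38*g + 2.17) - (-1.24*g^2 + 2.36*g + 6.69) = 3.54*g^4 - 2.85*g^3 + 2.26*g^2 - 10.74*g - 4.52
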